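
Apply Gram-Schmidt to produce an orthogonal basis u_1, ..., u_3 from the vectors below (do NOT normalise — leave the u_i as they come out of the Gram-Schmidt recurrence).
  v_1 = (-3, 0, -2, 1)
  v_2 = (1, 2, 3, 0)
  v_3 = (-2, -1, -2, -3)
Orthogonal basis:
  u_1 = (-3, 0, -2, 1)
  u_2 = (-13/14, 2, 12/7, 9/14)
  u_3 = (-129/115, 39/115, 17/115, -353/115)

Apply the Gram-Schmidt recurrence
  u_1 = v_1
  u_i = v_i − Σ_{j<i} ((v_i · u_j) / (u_j · u_j)) · u_j.

Step by step this gives:
  u_1 = (-3, 0, -2, 1)
  u_2 = (-13/14, 2, 12/7, 9/14)
  u_3 = (-129/115, 39/115, 17/115, -353/115)

Orthogonality check:
  u_2 · u_1 = 0 (should be 0)
  u_3 · u_1 = 0 (should be 0)
  u_3 · u_2 = 0 (should be 0)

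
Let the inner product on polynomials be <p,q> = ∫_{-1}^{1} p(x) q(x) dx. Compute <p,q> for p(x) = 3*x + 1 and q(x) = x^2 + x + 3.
<p,q> = 26/3

Expand the product: p(x)·q(x) = 3*x^3 + 4*x^2 + 10*x + 3.
∫_{-1}^{1} of each monomial x^k gives [2/(k+1) if k even, 0 if k odd]. Integrating term-by-term (or equivalently evaluating the antiderivative F(x) = 3*x^4/4 + 4*x^3/3 + 5*x^2 + 3*x at the endpoints):
  F(1) − F(−1) = 121/12 − (17/12) = 26/3.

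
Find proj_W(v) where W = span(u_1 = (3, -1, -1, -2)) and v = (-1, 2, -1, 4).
proj_W(v) = (-12/5, 4/5, 4/5, 8/5)

Set up U = [u_1 | ... | u_1] ∈ R^(4×1). The projector onto W = col(U) is P = U (U^T U)^(-1) U^T.
Compute U^T U =
  [15],
and U^T v = (-12).
Solve U^T U · c = U^T v for the coefficients: c = (-4/5). The projection is proj_W(v) = U c.
Check: (v - proj_W(v)) · u_1 = 0  (should be 0).
Result: proj_W(v) = (-12/5, 4/5, 4/5, 8/5).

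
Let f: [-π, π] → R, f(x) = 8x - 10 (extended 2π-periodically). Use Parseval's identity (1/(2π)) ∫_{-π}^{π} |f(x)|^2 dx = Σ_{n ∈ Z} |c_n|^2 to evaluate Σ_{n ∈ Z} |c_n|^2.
Σ |c_n|^2 = 64π^2/3 + 100

Expand and integrate term by term over [-π, π]:
  ∫ (8x)^2 dx = 64·(2π^3/3); ∫ 2·8·(-10)·x dx = 0 (odd integrand); ∫ (-10)^2 dx = 100·2π.
So (1/(2π)) ∫_{-π}^{π} (8x - 10)^2 dx = 64π^2/3 + 100 = 64π^2/3 + 100.
Parseval ⇒ Σ |c_n|^2 = 64π^2/3 + 100.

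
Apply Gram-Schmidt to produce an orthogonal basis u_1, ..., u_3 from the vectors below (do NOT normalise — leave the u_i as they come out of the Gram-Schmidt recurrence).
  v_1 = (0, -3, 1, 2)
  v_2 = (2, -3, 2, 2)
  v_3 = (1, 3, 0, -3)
Orthogonal basis:
  u_1 = (0, -3, 1, 2)
  u_2 = (2, 3/14, 13/14, -1/7)
  u_3 = (-17/69, -8/23, 34/69, -53/69)

Apply the Gram-Schmidt recurrence
  u_1 = v_1
  u_i = v_i − Σ_{j<i} ((v_i · u_j) / (u_j · u_j)) · u_j.

Step by step this gives:
  u_1 = (0, -3, 1, 2)
  u_2 = (2, 3/14, 13/14, -1/7)
  u_3 = (-17/69, -8/23, 34/69, -53/69)

Orthogonality check:
  u_2 · u_1 = 0 (should be 0)
  u_3 · u_1 = 0 (should be 0)
  u_3 · u_2 = 0 (should be 0)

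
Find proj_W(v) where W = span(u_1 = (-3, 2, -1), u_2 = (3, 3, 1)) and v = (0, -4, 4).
proj_W(v) = (6/5, -4, 2/5)

Set up U = [u_1 | ... | u_2] ∈ R^(3×2). The projector onto W = col(U) is P = U (U^T U)^(-1) U^T.
Compute U^T U =
  [14, -4]
  [-4, 19],
and U^T v = (-12, -8).
Solve U^T U · c = U^T v for the coefficients: c = (-26/25, -16/25). The projection is proj_W(v) = U c.
Check: (v - proj_W(v)) · u_1 = 0  (should be 0).
Check: (v - proj_W(v)) · u_2 = 0  (should be 0).
Result: proj_W(v) = (6/5, -4, 2/5).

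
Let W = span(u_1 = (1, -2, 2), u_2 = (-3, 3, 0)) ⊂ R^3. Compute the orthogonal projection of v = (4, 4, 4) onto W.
proj_W(v) = (-4/9, -4/9, 16/9)

Set up U = [u_1 | ... | u_2] ∈ R^(3×2). The projector onto W = col(U) is P = U (U^T U)^(-1) U^T.
Compute U^T U =
  [9, -9]
  [-9, 18],
and U^T v = (4, 0).
Solve U^T U · c = U^T v for the coefficients: c = (8/9, 4/9). The projection is proj_W(v) = U c.
Check: (v - proj_W(v)) · u_1 = 0  (should be 0).
Check: (v - proj_W(v)) · u_2 = 0  (should be 0).
Result: proj_W(v) = (-4/9, -4/9, 16/9).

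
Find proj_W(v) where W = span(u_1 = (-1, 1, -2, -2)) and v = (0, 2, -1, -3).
proj_W(v) = (-1, 1, -2, -2)

Set up U = [u_1 | ... | u_1] ∈ R^(4×1). The projector onto W = col(U) is P = U (U^T U)^(-1) U^T.
Compute U^T U =
  [10],
and U^T v = (10).
Solve U^T U · c = U^T v for the coefficients: c = (1). The projection is proj_W(v) = U c.
Check: (v - proj_W(v)) · u_1 = 0  (should be 0).
Result: proj_W(v) = (-1, 1, -2, -2).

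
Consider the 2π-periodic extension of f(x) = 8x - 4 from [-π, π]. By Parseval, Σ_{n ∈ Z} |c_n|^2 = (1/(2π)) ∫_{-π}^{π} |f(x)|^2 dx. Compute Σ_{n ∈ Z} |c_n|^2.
Σ |c_n|^2 = 64π^2/3 + 16

Expand and integrate term by term over [-π, π]:
  ∫ (8x)^2 dx = 64·(2π^3/3); ∫ 2·8·(-4)·x dx = 0 (odd integrand); ∫ (-4)^2 dx = 16·2π.
So (1/(2π)) ∫_{-π}^{π} (8x - 4)^2 dx = 64π^2/3 + 16 = 64π^2/3 + 16.
Parseval ⇒ Σ |c_n|^2 = 64π^2/3 + 16.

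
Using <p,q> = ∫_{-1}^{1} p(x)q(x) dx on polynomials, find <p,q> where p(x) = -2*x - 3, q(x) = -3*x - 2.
<p,q> = 16

Expand the product: p(x)·q(x) = 6*x^2 + 13*x + 6.
∫_{-1}^{1} of each monomial x^k gives [2/(k+1) if k even, 0 if k odd]. Integrating term-by-term (or equivalently evaluating the antiderivative F(x) = 2*x^3 + 13*x^2/2 + 6*x at the endpoints):
  F(1) − F(−1) = 29/2 − (-3/2) = 16.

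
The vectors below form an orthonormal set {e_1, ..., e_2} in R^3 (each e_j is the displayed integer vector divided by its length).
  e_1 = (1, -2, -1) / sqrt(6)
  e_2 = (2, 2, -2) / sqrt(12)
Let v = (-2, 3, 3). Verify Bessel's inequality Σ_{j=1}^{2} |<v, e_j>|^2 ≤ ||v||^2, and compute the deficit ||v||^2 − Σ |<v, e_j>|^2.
Σ |<v, e_j>|^2 = 43/2; ||v||^2 = 22; deficit = 1/2

Write each e_j = u_j / sqrt(<u_j, u_j>) where u_j is the displayed integer vector. Then <v, e_j> = <v, u_j> / sqrt(<u_j, u_j>), so |<v, e_j>|^2 = <v, u_j>^2 / <u_j, u_j>.
Coefficients: <v, e_1> = -11/sqrt(6), <v, e_2> = -4/sqrt(12).
Square and sum: Σ |<v, e_j>|^2 = 43/2.
Compute ||v||^2 = v·v = 22.
Deficit = 22 − 43/2 = 1/2 ≥ 0, confirming Bessel's inequality. (The deficit equals ||v − Σ <v,e_j> e_j||^2, the squared distance from v to span{e_j}.)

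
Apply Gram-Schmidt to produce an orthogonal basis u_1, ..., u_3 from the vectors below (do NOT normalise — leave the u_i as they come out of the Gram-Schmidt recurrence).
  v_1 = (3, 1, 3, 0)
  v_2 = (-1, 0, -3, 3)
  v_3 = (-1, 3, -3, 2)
Orthogonal basis:
  u_1 = (3, 1, 3, 0)
  u_2 = (17/19, 12/19, -21/19, 3)
  u_3 = (-12/31, 90/31, -18/31, -22/31)

Apply the Gram-Schmidt recurrence
  u_1 = v_1
  u_i = v_i − Σ_{j<i} ((v_i · u_j) / (u_j · u_j)) · u_j.

Step by step this gives:
  u_1 = (3, 1, 3, 0)
  u_2 = (17/19, 12/19, -21/19, 3)
  u_3 = (-12/31, 90/31, -18/31, -22/31)

Orthogonality check:
  u_2 · u_1 = 0 (should be 0)
  u_3 · u_1 = 0 (should be 0)
  u_3 · u_2 = 0 (should be 0)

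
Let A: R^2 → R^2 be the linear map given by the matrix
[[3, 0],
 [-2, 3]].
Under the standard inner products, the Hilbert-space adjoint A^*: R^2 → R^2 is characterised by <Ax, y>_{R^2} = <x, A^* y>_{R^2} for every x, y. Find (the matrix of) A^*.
A^* = A^T =
[[3, -2],
 [0, 3]]

For real matrices with standard dot products, the defining identity <Ax, y> = <x, A^* y> gives (Ax)^T y = x^T (A^*) y, i.e. x^T A^T y = x^T (A^*) y. Since this holds for all x, y, we must have A^* = A^T. Therefore
A^* =
[[3, -2],
 [0, 3]].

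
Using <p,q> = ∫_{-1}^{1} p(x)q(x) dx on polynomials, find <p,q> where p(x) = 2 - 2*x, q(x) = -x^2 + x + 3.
<p,q> = 28/3

Expand the product: p(x)·q(x) = 2*x^3 - 4*x^2 - 4*x + 6.
∫_{-1}^{1} of each monomial x^k gives [2/(k+1) if k even, 0 if k odd]. Integrating term-by-term (or equivalently evaluating the antiderivative F(x) = x^4/2 - 4*x^3/3 - 2*x^2 + 6*x at the endpoints):
  F(1) − F(−1) = 19/6 − (-37/6) = 28/3.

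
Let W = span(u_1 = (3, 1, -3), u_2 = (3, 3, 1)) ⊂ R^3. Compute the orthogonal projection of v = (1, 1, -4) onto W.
proj_W(v) = (27/14, -4/35, -241/70)

Set up U = [u_1 | ... | u_2] ∈ R^(3×2). The projector onto W = col(U) is P = U (U^T U)^(-1) U^T.
Compute U^T U =
  [19, 9]
  [9, 19],
and U^T v = (16, 2).
Solve U^T U · c = U^T v for the coefficients: c = (143/140, -53/140). The projection is proj_W(v) = U c.
Check: (v - proj_W(v)) · u_1 = 0  (should be 0).
Check: (v - proj_W(v)) · u_2 = 0  (should be 0).
Result: proj_W(v) = (27/14, -4/35, -241/70).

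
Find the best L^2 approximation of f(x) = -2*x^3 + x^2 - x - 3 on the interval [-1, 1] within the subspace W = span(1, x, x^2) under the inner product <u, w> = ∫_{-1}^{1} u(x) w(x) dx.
g(x) = x^2 - 11*x/5 - 3

The best approximation g ∈ W is the orthogonal projection of f onto W. Writing g = a_0 + a_1 x + a_2 x^2, the coefficients solve the normal equations G · a = b where
  G_{ij} = <φ_i, φ_j> and b_i = <f, φ_i>, with φ_0 = 1, φ_1 = x, φ_2 = x^2.
G =
  [2, 0, 2/3]
  [0, 2/3, 0]
  [2/3, 0, 2/5],
b = (-16/3, -22/15, -8/5).
Solving gives a_0 = -3, a_1 = -11/5, a_2 = 1, so
  g(x) = x^2 - 11*x/5 - 3.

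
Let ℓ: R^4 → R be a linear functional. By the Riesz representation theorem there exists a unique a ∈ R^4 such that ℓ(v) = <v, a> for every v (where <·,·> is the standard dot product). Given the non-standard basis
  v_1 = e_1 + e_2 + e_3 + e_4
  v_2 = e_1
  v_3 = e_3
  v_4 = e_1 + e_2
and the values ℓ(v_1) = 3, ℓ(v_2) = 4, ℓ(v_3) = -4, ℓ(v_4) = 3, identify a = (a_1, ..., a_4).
a = (4, -1, -4, 4)

Write a = (a_1, ..., a_4) in the standard basis. For each basis vector v_i, ℓ(v_i) = <v_i, a> is a linear equation in the a_j's. Collect the n equations into a matrix system V a = ℓ, where row i of V is v_i (expressed in the standard basis). Since V is invertible (lower-triangular with 1s on the diagonal, up to permutation), solve by back-substitution:
  V =
[[1, 1, 1, 1],
 [1, 0, 0, 0],
 [0, 0, 1, 0],
 [1, 1, 0, 0]]
  V a = (3, 4, -4, 3)
Solving gives a = (4, -1, -4, 4).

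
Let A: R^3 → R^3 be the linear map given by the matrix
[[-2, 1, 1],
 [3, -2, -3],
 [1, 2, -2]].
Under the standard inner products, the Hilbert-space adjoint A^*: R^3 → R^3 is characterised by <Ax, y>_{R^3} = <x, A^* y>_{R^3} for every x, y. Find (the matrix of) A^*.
A^* = A^T =
[[-2, 3, 1],
 [1, -2, 2],
 [1, -3, -2]]

For real matrices with standard dot products, the defining identity <Ax, y> = <x, A^* y> gives (Ax)^T y = x^T (A^*) y, i.e. x^T A^T y = x^T (A^*) y. Since this holds for all x, y, we must have A^* = A^T. Therefore
A^* =
[[-2, 3, 1],
 [1, -2, 2],
 [1, -3, -2]].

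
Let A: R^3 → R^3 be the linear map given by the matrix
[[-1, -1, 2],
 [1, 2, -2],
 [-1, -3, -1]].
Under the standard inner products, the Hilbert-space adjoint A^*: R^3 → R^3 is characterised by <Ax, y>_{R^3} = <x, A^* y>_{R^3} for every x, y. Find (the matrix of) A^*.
A^* = A^T =
[[-1, 1, -1],
 [-1, 2, -3],
 [2, -2, -1]]

For real matrices with standard dot products, the defining identity <Ax, y> = <x, A^* y> gives (Ax)^T y = x^T (A^*) y, i.e. x^T A^T y = x^T (A^*) y. Since this holds for all x, y, we must have A^* = A^T. Therefore
A^* =
[[-1, 1, -1],
 [-1, 2, -3],
 [2, -2, -1]].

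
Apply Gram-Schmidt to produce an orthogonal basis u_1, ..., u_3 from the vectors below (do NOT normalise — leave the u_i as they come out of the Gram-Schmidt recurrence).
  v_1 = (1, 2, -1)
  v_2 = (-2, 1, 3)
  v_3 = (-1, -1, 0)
Orthogonal basis:
  u_1 = (1, 2, -1)
  u_2 = (-3/2, 2, 5/2)
  u_3 = (-14/25, 2/25, -2/5)

Apply the Gram-Schmidt recurrence
  u_1 = v_1
  u_i = v_i − Σ_{j<i} ((v_i · u_j) / (u_j · u_j)) · u_j.

Step by step this gives:
  u_1 = (1, 2, -1)
  u_2 = (-3/2, 2, 5/2)
  u_3 = (-14/25, 2/25, -2/5)

Orthogonality check:
  u_2 · u_1 = 0 (should be 0)
  u_3 · u_1 = 0 (should be 0)
  u_3 · u_2 = 0 (should be 0)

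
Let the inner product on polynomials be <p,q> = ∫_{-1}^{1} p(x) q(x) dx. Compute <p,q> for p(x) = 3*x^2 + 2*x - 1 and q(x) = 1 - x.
<p,q> = -4/3

Expand the product: p(x)·q(x) = -3*x^3 + x^2 + 3*x - 1.
∫_{-1}^{1} of each monomial x^k gives [2/(k+1) if k even, 0 if k odd]. Integrating term-by-term (or equivalently evaluating the antiderivative F(x) = -3*x^4/4 + x^3/3 + 3*x^2/2 - x at the endpoints):
  F(1) − F(−1) = 1/12 − (17/12) = -4/3.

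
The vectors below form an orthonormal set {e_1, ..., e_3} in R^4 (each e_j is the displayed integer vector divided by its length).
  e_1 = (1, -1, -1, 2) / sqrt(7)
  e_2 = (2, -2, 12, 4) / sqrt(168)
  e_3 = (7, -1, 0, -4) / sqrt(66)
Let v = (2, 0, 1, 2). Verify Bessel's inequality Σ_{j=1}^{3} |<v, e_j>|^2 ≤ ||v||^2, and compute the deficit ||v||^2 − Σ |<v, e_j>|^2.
Σ |<v, e_j>|^2 = 83/11; ||v||^2 = 9; deficit = 16/11

Write each e_j = u_j / sqrt(<u_j, u_j>) where u_j is the displayed integer vector. Then <v, e_j> = <v, u_j> / sqrt(<u_j, u_j>), so |<v, e_j>|^2 = <v, u_j>^2 / <u_j, u_j>.
Coefficients: <v, e_1> = 5/sqrt(7), <v, e_2> = 24/sqrt(168), <v, e_3> = 6/sqrt(66).
Square and sum: Σ |<v, e_j>|^2 = 83/11.
Compute ||v||^2 = v·v = 9.
Deficit = 9 − 83/11 = 16/11 ≥ 0, confirming Bessel's inequality. (The deficit equals ||v − Σ <v,e_j> e_j||^2, the squared distance from v to span{e_j}.)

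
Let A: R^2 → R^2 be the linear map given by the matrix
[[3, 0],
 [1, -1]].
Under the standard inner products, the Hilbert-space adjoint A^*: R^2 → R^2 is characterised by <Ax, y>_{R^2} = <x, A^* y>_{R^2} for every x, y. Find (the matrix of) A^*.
A^* = A^T =
[[3, 1],
 [0, -1]]

For real matrices with standard dot products, the defining identity <Ax, y> = <x, A^* y> gives (Ax)^T y = x^T (A^*) y, i.e. x^T A^T y = x^T (A^*) y. Since this holds for all x, y, we must have A^* = A^T. Therefore
A^* =
[[3, 1],
 [0, -1]].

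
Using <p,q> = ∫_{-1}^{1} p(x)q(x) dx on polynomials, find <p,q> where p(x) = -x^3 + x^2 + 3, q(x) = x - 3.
<p,q> = -102/5

Expand the product: p(x)·q(x) = -x^4 + 4*x^3 - 3*x^2 + 3*x - 9.
∫_{-1}^{1} of each monomial x^k gives [2/(k+1) if k even, 0 if k odd]. Integrating term-by-term (or equivalently evaluating the antiderivative F(x) = -x^5/5 + x^4 - x^3 + 3*x^2/2 - 9*x at the endpoints):
  F(1) − F(−1) = -77/10 − (127/10) = -102/5.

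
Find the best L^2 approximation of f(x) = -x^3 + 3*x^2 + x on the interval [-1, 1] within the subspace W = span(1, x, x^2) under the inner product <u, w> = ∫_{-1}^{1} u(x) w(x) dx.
g(x) = 3*x^2 + 2*x/5

The best approximation g ∈ W is the orthogonal projection of f onto W. Writing g = a_0 + a_1 x + a_2 x^2, the coefficients solve the normal equations G · a = b where
  G_{ij} = <φ_i, φ_j> and b_i = <f, φ_i>, with φ_0 = 1, φ_1 = x, φ_2 = x^2.
G =
  [2, 0, 2/3]
  [0, 2/3, 0]
  [2/3, 0, 2/5],
b = (2, 4/15, 6/5).
Solving gives a_0 = 0, a_1 = 2/5, a_2 = 3, so
  g(x) = 3*x^2 + 2*x/5.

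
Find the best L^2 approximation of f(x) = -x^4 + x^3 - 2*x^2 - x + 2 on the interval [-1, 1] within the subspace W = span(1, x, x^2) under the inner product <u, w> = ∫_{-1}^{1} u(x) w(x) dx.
g(x) = -20*x^2/7 - 2*x/5 + 73/35

The best approximation g ∈ W is the orthogonal projection of f onto W. Writing g = a_0 + a_1 x + a_2 x^2, the coefficients solve the normal equations G · a = b where
  G_{ij} = <φ_i, φ_j> and b_i = <f, φ_i>, with φ_0 = 1, φ_1 = x, φ_2 = x^2.
G =
  [2, 0, 2/3]
  [0, 2/3, 0]
  [2/3, 0, 2/5],
b = (34/15, -4/15, 26/105).
Solving gives a_0 = 73/35, a_1 = -2/5, a_2 = -20/7, so
  g(x) = -20*x^2/7 - 2*x/5 + 73/35.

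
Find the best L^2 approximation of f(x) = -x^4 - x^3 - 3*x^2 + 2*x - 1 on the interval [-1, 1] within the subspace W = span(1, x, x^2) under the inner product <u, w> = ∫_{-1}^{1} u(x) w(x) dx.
g(x) = -27*x^2/7 + 7*x/5 - 32/35

The best approximation g ∈ W is the orthogonal projection of f onto W. Writing g = a_0 + a_1 x + a_2 x^2, the coefficients solve the normal equations G · a = b where
  G_{ij} = <φ_i, φ_j> and b_i = <f, φ_i>, with φ_0 = 1, φ_1 = x, φ_2 = x^2.
G =
  [2, 0, 2/3]
  [0, 2/3, 0]
  [2/3, 0, 2/5],
b = (-22/5, 14/15, -226/105).
Solving gives a_0 = -32/35, a_1 = 7/5, a_2 = -27/7, so
  g(x) = -27*x^2/7 + 7*x/5 - 32/35.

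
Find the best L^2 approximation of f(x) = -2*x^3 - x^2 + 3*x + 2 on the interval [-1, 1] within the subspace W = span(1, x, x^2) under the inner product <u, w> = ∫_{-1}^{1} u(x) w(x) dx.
g(x) = -x^2 + 9*x/5 + 2

The best approximation g ∈ W is the orthogonal projection of f onto W. Writing g = a_0 + a_1 x + a_2 x^2, the coefficients solve the normal equations G · a = b where
  G_{ij} = <φ_i, φ_j> and b_i = <f, φ_i>, with φ_0 = 1, φ_1 = x, φ_2 = x^2.
G =
  [2, 0, 2/3]
  [0, 2/3, 0]
  [2/3, 0, 2/5],
b = (10/3, 6/5, 14/15).
Solving gives a_0 = 2, a_1 = 9/5, a_2 = -1, so
  g(x) = -x^2 + 9*x/5 + 2.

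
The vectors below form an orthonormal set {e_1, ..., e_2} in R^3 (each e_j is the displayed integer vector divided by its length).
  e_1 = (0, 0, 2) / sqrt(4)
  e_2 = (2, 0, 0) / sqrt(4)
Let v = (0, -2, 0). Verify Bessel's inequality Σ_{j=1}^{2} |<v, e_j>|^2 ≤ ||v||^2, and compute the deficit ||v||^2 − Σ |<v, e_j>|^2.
Σ |<v, e_j>|^2 = 0; ||v||^2 = 4; deficit = 4

Write each e_j = u_j / sqrt(<u_j, u_j>) where u_j is the displayed integer vector. Then <v, e_j> = <v, u_j> / sqrt(<u_j, u_j>), so |<v, e_j>|^2 = <v, u_j>^2 / <u_j, u_j>.
Coefficients: <v, e_1> = 0/sqrt(4), <v, e_2> = 0/sqrt(4).
Square and sum: Σ |<v, e_j>|^2 = 0.
Compute ||v||^2 = v·v = 4.
Deficit = 4 − 0 = 4 ≥ 0, confirming Bessel's inequality. (The deficit equals ||v − Σ <v,e_j> e_j||^2, the squared distance from v to span{e_j}.)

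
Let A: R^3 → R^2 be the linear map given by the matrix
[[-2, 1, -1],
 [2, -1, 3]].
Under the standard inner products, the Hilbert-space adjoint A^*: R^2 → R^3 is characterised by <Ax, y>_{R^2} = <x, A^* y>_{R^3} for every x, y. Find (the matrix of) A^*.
A^* = A^T =
[[-2, 2],
 [1, -1],
 [-1, 3]]

For real matrices with standard dot products, the defining identity <Ax, y> = <x, A^* y> gives (Ax)^T y = x^T (A^*) y, i.e. x^T A^T y = x^T (A^*) y. Since this holds for all x, y, we must have A^* = A^T. Therefore
A^* =
[[-2, 2],
 [1, -1],
 [-1, 3]].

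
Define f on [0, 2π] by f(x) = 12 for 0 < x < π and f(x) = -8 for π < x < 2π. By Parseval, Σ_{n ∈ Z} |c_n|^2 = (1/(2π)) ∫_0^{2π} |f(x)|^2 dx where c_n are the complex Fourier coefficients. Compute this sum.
Σ |c_n|^2 = 104

Parseval equates the L^2 energy of f (normalised by 1/(2π)) with the ℓ^2 sum of its Fourier coefficients: (1/(2π)) ∫_0^{2π} |f|^2 = Σ |c_n|^2.
Compute the left side: (1/(2π)) [∫_0^π 12^2 dx + ∫_π^{2π} (-8)^2 dx] = (1/(2π)) · (144π + 64π) = (144 + 64)/2 = 104.
So Σ_{n ∈ Z} |c_n|^2 = 104.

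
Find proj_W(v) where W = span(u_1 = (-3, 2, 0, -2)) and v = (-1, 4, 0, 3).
proj_W(v) = (-15/17, 10/17, 0, -10/17)

Set up U = [u_1 | ... | u_1] ∈ R^(4×1). The projector onto W = col(U) is P = U (U^T U)^(-1) U^T.
Compute U^T U =
  [17],
and U^T v = (5).
Solve U^T U · c = U^T v for the coefficients: c = (5/17). The projection is proj_W(v) = U c.
Check: (v - proj_W(v)) · u_1 = 0  (should be 0).
Result: proj_W(v) = (-15/17, 10/17, 0, -10/17).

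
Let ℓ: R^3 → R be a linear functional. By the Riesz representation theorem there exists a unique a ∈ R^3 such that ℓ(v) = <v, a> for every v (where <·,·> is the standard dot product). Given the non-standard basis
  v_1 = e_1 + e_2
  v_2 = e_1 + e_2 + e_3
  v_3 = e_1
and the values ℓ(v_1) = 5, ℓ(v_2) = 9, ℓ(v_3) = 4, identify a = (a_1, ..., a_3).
a = (4, 1, 4)

Write a = (a_1, ..., a_3) in the standard basis. For each basis vector v_i, ℓ(v_i) = <v_i, a> is a linear equation in the a_j's. Collect the n equations into a matrix system V a = ℓ, where row i of V is v_i (expressed in the standard basis). Since V is invertible (lower-triangular with 1s on the diagonal, up to permutation), solve by back-substitution:
  V =
[[1, 1, 0],
 [1, 1, 1],
 [1, 0, 0]]
  V a = (5, 9, 4)
Solving gives a = (4, 1, 4).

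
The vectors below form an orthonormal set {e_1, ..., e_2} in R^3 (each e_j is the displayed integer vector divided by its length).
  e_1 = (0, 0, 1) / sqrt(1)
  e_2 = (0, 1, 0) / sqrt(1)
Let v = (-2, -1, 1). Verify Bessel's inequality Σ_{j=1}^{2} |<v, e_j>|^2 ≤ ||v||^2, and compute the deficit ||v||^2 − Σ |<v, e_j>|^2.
Σ |<v, e_j>|^2 = 2; ||v||^2 = 6; deficit = 4

Write each e_j = u_j / sqrt(<u_j, u_j>) where u_j is the displayed integer vector. Then <v, e_j> = <v, u_j> / sqrt(<u_j, u_j>), so |<v, e_j>|^2 = <v, u_j>^2 / <u_j, u_j>.
Coefficients: <v, e_1> = 1/sqrt(1), <v, e_2> = -1/sqrt(1).
Square and sum: Σ |<v, e_j>|^2 = 2.
Compute ||v||^2 = v·v = 6.
Deficit = 6 − 2 = 4 ≥ 0, confirming Bessel's inequality. (The deficit equals ||v − Σ <v,e_j> e_j||^2, the squared distance from v to span{e_j}.)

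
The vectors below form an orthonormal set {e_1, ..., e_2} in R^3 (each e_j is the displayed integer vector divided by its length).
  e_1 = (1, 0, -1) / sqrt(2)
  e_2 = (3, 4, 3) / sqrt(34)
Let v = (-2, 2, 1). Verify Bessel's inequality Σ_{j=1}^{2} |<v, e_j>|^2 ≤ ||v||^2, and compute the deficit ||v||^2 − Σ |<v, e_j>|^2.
Σ |<v, e_j>|^2 = 89/17; ||v||^2 = 9; deficit = 64/17

Write each e_j = u_j / sqrt(<u_j, u_j>) where u_j is the displayed integer vector. Then <v, e_j> = <v, u_j> / sqrt(<u_j, u_j>), so |<v, e_j>|^2 = <v, u_j>^2 / <u_j, u_j>.
Coefficients: <v, e_1> = -3/sqrt(2), <v, e_2> = 5/sqrt(34).
Square and sum: Σ |<v, e_j>|^2 = 89/17.
Compute ||v||^2 = v·v = 9.
Deficit = 9 − 89/17 = 64/17 ≥ 0, confirming Bessel's inequality. (The deficit equals ||v − Σ <v,e_j> e_j||^2, the squared distance from v to span{e_j}.)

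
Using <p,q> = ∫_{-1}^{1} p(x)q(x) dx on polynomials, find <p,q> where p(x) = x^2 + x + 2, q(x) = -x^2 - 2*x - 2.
<p,q> = -62/5

Expand the product: p(x)·q(x) = -x^4 - 3*x^3 - 6*x^2 - 6*x - 4.
∫_{-1}^{1} of each monomial x^k gives [2/(k+1) if k even, 0 if k odd]. Integrating term-by-term (or equivalently evaluating the antiderivative F(x) = -x^5/5 - 3*x^4/4 - 2*x^3 - 3*x^2 - 4*x at the endpoints):
  F(1) − F(−1) = -199/20 − (49/20) = -62/5.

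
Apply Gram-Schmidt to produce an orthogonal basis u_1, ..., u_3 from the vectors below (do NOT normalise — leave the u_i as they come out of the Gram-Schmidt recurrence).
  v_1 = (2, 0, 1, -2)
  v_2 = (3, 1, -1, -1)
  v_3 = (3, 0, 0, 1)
Orthogonal basis:
  u_1 = (2, 0, 1, -2)
  u_2 = (13/9, 1, -16/9, 5/9)
  u_3 = (61/59, -44/59, 52/59, 87/59)

Apply the Gram-Schmidt recurrence
  u_1 = v_1
  u_i = v_i − Σ_{j<i} ((v_i · u_j) / (u_j · u_j)) · u_j.

Step by step this gives:
  u_1 = (2, 0, 1, -2)
  u_2 = (13/9, 1, -16/9, 5/9)
  u_3 = (61/59, -44/59, 52/59, 87/59)

Orthogonality check:
  u_2 · u_1 = 0 (should be 0)
  u_3 · u_1 = 0 (should be 0)
  u_3 · u_2 = 0 (should be 0)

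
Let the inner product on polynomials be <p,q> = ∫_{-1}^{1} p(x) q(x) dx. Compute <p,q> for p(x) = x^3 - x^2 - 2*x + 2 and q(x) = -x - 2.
<p,q> = -86/15

Expand the product: p(x)·q(x) = -x^4 - x^3 + 4*x^2 + 2*x - 4.
∫_{-1}^{1} of each monomial x^k gives [2/(k+1) if k even, 0 if k odd]. Integrating term-by-term (or equivalently evaluating the antiderivative F(x) = -x^5/5 - x^4/4 + 4*x^3/3 + x^2 - 4*x at the endpoints):
  F(1) − F(−1) = -127/60 − (217/60) = -86/15.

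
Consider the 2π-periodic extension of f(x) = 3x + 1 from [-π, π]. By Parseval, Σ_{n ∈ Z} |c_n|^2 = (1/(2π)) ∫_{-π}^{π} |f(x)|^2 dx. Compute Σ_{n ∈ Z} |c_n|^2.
Σ |c_n|^2 = 3π^2 + 1

Expand and integrate term by term over [-π, π]:
  ∫ (3x)^2 dx = 9·(2π^3/3); ∫ 2·3·(1)·x dx = 0 (odd integrand); ∫ 1^2 dx = 1·2π.
So (1/(2π)) ∫_{-π}^{π} (3x + 1)^2 dx = 9π^2/3 + 1 = 3π^2 + 1.
Parseval ⇒ Σ |c_n|^2 = 3π^2 + 1.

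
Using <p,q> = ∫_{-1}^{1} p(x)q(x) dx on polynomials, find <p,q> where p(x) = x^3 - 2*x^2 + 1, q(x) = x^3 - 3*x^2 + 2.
<p,q> = 212/105

Expand the product: p(x)·q(x) = x^6 - 5*x^5 + 6*x^4 + 3*x^3 - 7*x^2 + 2.
∫_{-1}^{1} of each monomial x^k gives [2/(k+1) if k even, 0 if k odd]. Integrating term-by-term (or equivalently evaluating the antiderivative F(x) = x^7/7 - 5*x^6/6 + 6*x^5/5 + 3*x^4/4 - 7*x^3/3 + 2*x at the endpoints):
  F(1) − F(−1) = 389/420 − (-153/140) = 212/105.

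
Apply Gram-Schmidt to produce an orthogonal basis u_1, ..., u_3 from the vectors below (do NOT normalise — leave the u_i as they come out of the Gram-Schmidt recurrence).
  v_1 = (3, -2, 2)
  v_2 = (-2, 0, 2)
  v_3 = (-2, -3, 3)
Orthogonal basis:
  u_1 = (3, -2, 2)
  u_2 = (-28/17, -4/17, 38/17)
  u_3 = (-26/33, -65/33, -26/33)

Apply the Gram-Schmidt recurrence
  u_1 = v_1
  u_i = v_i − Σ_{j<i} ((v_i · u_j) / (u_j · u_j)) · u_j.

Step by step this gives:
  u_1 = (3, -2, 2)
  u_2 = (-28/17, -4/17, 38/17)
  u_3 = (-26/33, -65/33, -26/33)

Orthogonality check:
  u_2 · u_1 = 0 (should be 0)
  u_3 · u_1 = 0 (should be 0)
  u_3 · u_2 = 0 (should be 0)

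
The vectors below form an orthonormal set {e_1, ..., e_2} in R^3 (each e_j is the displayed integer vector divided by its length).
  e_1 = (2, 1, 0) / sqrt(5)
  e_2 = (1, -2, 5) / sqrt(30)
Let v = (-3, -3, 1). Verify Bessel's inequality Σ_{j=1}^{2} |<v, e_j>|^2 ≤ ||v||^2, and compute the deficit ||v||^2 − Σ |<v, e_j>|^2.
Σ |<v, e_j>|^2 = 55/3; ||v||^2 = 19; deficit = 2/3

Write each e_j = u_j / sqrt(<u_j, u_j>) where u_j is the displayed integer vector. Then <v, e_j> = <v, u_j> / sqrt(<u_j, u_j>), so |<v, e_j>|^2 = <v, u_j>^2 / <u_j, u_j>.
Coefficients: <v, e_1> = -9/sqrt(5), <v, e_2> = 8/sqrt(30).
Square and sum: Σ |<v, e_j>|^2 = 55/3.
Compute ||v||^2 = v·v = 19.
Deficit = 19 − 55/3 = 2/3 ≥ 0, confirming Bessel's inequality. (The deficit equals ||v − Σ <v,e_j> e_j||^2, the squared distance from v to span{e_j}.)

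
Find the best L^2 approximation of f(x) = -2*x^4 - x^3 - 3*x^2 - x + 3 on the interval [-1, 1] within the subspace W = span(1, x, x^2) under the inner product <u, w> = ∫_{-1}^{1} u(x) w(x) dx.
g(x) = -33*x^2/7 - 8*x/5 + 111/35

The best approximation g ∈ W is the orthogonal projection of f onto W. Writing g = a_0 + a_1 x + a_2 x^2, the coefficients solve the normal equations G · a = b where
  G_{ij} = <φ_i, φ_j> and b_i = <f, φ_i>, with φ_0 = 1, φ_1 = x, φ_2 = x^2.
G =
  [2, 0, 2/3]
  [0, 2/3, 0]
  [2/3, 0, 2/5],
b = (16/5, -16/15, 8/35).
Solving gives a_0 = 111/35, a_1 = -8/5, a_2 = -33/7, so
  g(x) = -33*x^2/7 - 8*x/5 + 111/35.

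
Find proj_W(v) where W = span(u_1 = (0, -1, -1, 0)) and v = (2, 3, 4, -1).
proj_W(v) = (0, 7/2, 7/2, 0)

Set up U = [u_1 | ... | u_1] ∈ R^(4×1). The projector onto W = col(U) is P = U (U^T U)^(-1) U^T.
Compute U^T U =
  [2],
and U^T v = (-7).
Solve U^T U · c = U^T v for the coefficients: c = (-7/2). The projection is proj_W(v) = U c.
Check: (v - proj_W(v)) · u_1 = 0  (should be 0).
Result: proj_W(v) = (0, 7/2, 7/2, 0).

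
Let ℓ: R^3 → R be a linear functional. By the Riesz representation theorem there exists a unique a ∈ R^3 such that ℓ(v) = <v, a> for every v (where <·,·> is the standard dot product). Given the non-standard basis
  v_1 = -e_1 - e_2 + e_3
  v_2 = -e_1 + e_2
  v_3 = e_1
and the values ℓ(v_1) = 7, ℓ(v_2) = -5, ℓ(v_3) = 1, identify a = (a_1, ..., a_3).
a = (1, -4, 4)

Write a = (a_1, ..., a_3) in the standard basis. For each basis vector v_i, ℓ(v_i) = <v_i, a> is a linear equation in the a_j's. Collect the n equations into a matrix system V a = ℓ, where row i of V is v_i (expressed in the standard basis). Since V is invertible (lower-triangular with 1s on the diagonal, up to permutation), solve by back-substitution:
  V =
[[-1, -1, 1],
 [-1, 1, 0],
 [1, 0, 0]]
  V a = (7, -5, 1)
Solving gives a = (1, -4, 4).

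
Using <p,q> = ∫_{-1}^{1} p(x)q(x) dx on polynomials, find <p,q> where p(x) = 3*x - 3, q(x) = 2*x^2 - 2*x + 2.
<p,q> = -20

Expand the product: p(x)·q(x) = 6*x^3 - 12*x^2 + 12*x - 6.
∫_{-1}^{1} of each monomial x^k gives [2/(k+1) if k even, 0 if k odd]. Integrating term-by-term (or equivalently evaluating the antiderivative F(x) = 3*x^4/2 - 4*x^3 + 6*x^2 - 6*x at the endpoints):
  F(1) − F(−1) = -5/2 − (35/2) = -20.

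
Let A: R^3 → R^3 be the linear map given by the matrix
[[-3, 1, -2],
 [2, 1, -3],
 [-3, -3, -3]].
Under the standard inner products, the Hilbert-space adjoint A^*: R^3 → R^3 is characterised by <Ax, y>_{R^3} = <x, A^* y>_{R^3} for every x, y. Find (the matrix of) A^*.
A^* = A^T =
[[-3, 2, -3],
 [1, 1, -3],
 [-2, -3, -3]]

For real matrices with standard dot products, the defining identity <Ax, y> = <x, A^* y> gives (Ax)^T y = x^T (A^*) y, i.e. x^T A^T y = x^T (A^*) y. Since this holds for all x, y, we must have A^* = A^T. Therefore
A^* =
[[-3, 2, -3],
 [1, 1, -3],
 [-2, -3, -3]].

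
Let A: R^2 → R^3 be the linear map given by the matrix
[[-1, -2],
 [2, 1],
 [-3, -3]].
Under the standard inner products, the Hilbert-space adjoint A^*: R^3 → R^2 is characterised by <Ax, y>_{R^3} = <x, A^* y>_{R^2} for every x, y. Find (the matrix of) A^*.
A^* = A^T =
[[-1, 2, -3],
 [-2, 1, -3]]

For real matrices with standard dot products, the defining identity <Ax, y> = <x, A^* y> gives (Ax)^T y = x^T (A^*) y, i.e. x^T A^T y = x^T (A^*) y. Since this holds for all x, y, we must have A^* = A^T. Therefore
A^* =
[[-1, 2, -3],
 [-2, 1, -3]].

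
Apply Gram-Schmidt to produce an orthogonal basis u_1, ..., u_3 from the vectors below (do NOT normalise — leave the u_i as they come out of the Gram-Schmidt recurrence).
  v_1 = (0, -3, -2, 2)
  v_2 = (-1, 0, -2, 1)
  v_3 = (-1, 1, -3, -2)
Orthogonal basis:
  u_1 = (0, -3, -2, 2)
  u_2 = (-1, 18/17, -22/17, 5/17)
  u_3 = (25/66, -7/11, -4/3, -151/66)

Apply the Gram-Schmidt recurrence
  u_1 = v_1
  u_i = v_i − Σ_{j<i} ((v_i · u_j) / (u_j · u_j)) · u_j.

Step by step this gives:
  u_1 = (0, -3, -2, 2)
  u_2 = (-1, 18/17, -22/17, 5/17)
  u_3 = (25/66, -7/11, -4/3, -151/66)

Orthogonality check:
  u_2 · u_1 = 0 (should be 0)
  u_3 · u_1 = 0 (should be 0)
  u_3 · u_2 = 0 (should be 0)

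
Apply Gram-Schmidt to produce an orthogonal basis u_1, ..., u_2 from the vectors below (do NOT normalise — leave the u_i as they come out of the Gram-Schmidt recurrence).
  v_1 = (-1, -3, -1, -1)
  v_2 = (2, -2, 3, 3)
Orthogonal basis:
  u_1 = (-1, -3, -1, -1)
  u_2 = (11/6, -5/2, 17/6, 17/6)

Apply the Gram-Schmidt recurrence
  u_1 = v_1
  u_i = v_i − Σ_{j<i} ((v_i · u_j) / (u_j · u_j)) · u_j.

Step by step this gives:
  u_1 = (-1, -3, -1, -1)
  u_2 = (11/6, -5/2, 17/6, 17/6)

Orthogonality check:
  u_2 · u_1 = 0 (should be 0)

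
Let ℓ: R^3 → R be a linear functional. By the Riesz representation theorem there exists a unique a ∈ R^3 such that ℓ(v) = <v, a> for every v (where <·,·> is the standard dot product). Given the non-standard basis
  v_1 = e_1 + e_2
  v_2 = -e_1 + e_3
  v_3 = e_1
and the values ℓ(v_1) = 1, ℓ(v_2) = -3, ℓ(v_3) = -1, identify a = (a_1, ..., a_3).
a = (-1, 2, -4)

Write a = (a_1, ..., a_3) in the standard basis. For each basis vector v_i, ℓ(v_i) = <v_i, a> is a linear equation in the a_j's. Collect the n equations into a matrix system V a = ℓ, where row i of V is v_i (expressed in the standard basis). Since V is invertible (lower-triangular with 1s on the diagonal, up to permutation), solve by back-substitution:
  V =
[[1, 1, 0],
 [-1, 0, 1],
 [1, 0, 0]]
  V a = (1, -3, -1)
Solving gives a = (-1, 2, -4).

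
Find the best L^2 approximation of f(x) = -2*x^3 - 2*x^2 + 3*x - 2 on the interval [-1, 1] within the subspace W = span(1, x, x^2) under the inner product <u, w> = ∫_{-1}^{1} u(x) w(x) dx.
g(x) = -2*x^2 + 9*x/5 - 2

The best approximation g ∈ W is the orthogonal projection of f onto W. Writing g = a_0 + a_1 x + a_2 x^2, the coefficients solve the normal equations G · a = b where
  G_{ij} = <φ_i, φ_j> and b_i = <f, φ_i>, with φ_0 = 1, φ_1 = x, φ_2 = x^2.
G =
  [2, 0, 2/3]
  [0, 2/3, 0]
  [2/3, 0, 2/5],
b = (-16/3, 6/5, -32/15).
Solving gives a_0 = -2, a_1 = 9/5, a_2 = -2, so
  g(x) = -2*x^2 + 9*x/5 - 2.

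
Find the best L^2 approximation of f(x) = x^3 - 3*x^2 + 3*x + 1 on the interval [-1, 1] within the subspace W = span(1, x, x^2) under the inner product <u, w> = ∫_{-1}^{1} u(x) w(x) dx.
g(x) = -3*x^2 + 18*x/5 + 1

The best approximation g ∈ W is the orthogonal projection of f onto W. Writing g = a_0 + a_1 x + a_2 x^2, the coefficients solve the normal equations G · a = b where
  G_{ij} = <φ_i, φ_j> and b_i = <f, φ_i>, with φ_0 = 1, φ_1 = x, φ_2 = x^2.
G =
  [2, 0, 2/3]
  [0, 2/3, 0]
  [2/3, 0, 2/5],
b = (0, 12/5, -8/15).
Solving gives a_0 = 1, a_1 = 18/5, a_2 = -3, so
  g(x) = -3*x^2 + 18*x/5 + 1.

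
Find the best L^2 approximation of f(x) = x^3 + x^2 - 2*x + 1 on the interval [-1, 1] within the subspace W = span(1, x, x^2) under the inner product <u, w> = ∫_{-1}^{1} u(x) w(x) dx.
g(x) = x^2 - 7*x/5 + 1

The best approximation g ∈ W is the orthogonal projection of f onto W. Writing g = a_0 + a_1 x + a_2 x^2, the coefficients solve the normal equations G · a = b where
  G_{ij} = <φ_i, φ_j> and b_i = <f, φ_i>, with φ_0 = 1, φ_1 = x, φ_2 = x^2.
G =
  [2, 0, 2/3]
  [0, 2/3, 0]
  [2/3, 0, 2/5],
b = (8/3, -14/15, 16/15).
Solving gives a_0 = 1, a_1 = -7/5, a_2 = 1, so
  g(x) = x^2 - 7*x/5 + 1.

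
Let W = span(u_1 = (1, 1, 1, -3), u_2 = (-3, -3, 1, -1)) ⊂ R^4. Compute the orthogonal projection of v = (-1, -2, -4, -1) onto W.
proj_W(v) = (-65/59, -65/59, -1/59, 35/59)

Set up U = [u_1 | ... | u_2] ∈ R^(4×2). The projector onto W = col(U) is P = U (U^T U)^(-1) U^T.
Compute U^T U =
  [12, -2]
  [-2, 20],
and U^T v = (-4, 6).
Solve U^T U · c = U^T v for the coefficients: c = (-17/59, 16/59). The projection is proj_W(v) = U c.
Check: (v - proj_W(v)) · u_1 = 0  (should be 0).
Check: (v - proj_W(v)) · u_2 = 0  (should be 0).
Result: proj_W(v) = (-65/59, -65/59, -1/59, 35/59).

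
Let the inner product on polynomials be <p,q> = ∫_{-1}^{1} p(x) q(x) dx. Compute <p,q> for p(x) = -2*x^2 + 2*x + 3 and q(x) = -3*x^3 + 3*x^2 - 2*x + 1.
<p,q> = 16/5

Expand the product: p(x)·q(x) = 6*x^5 - 12*x^4 + x^3 + 3*x^2 - 4*x + 3.
∫_{-1}^{1} of each monomial x^k gives [2/(k+1) if k even, 0 if k odd]. Integrating term-by-term (or equivalently evaluating the antiderivative F(x) = x^6 - 12*x^5/5 + x^4/4 + x^3 - 2*x^2 + 3*x at the endpoints):
  F(1) − F(−1) = 17/20 − (-47/20) = 16/5.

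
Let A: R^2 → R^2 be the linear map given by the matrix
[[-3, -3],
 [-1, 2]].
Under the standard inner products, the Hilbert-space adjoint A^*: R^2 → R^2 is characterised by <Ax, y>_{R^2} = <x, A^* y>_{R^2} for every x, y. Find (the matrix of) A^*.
A^* = A^T =
[[-3, -1],
 [-3, 2]]

For real matrices with standard dot products, the defining identity <Ax, y> = <x, A^* y> gives (Ax)^T y = x^T (A^*) y, i.e. x^T A^T y = x^T (A^*) y. Since this holds for all x, y, we must have A^* = A^T. Therefore
A^* =
[[-3, -1],
 [-3, 2]].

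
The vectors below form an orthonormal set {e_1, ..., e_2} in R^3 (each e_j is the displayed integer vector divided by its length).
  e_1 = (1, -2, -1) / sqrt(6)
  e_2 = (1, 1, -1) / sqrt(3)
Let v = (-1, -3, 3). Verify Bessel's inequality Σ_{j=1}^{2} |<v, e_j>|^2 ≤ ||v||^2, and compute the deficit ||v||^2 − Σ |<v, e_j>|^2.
Σ |<v, e_j>|^2 = 17; ||v||^2 = 19; deficit = 2

Write each e_j = u_j / sqrt(<u_j, u_j>) where u_j is the displayed integer vector. Then <v, e_j> = <v, u_j> / sqrt(<u_j, u_j>), so |<v, e_j>|^2 = <v, u_j>^2 / <u_j, u_j>.
Coefficients: <v, e_1> = 2/sqrt(6), <v, e_2> = -7/sqrt(3).
Square and sum: Σ |<v, e_j>|^2 = 17.
Compute ||v||^2 = v·v = 19.
Deficit = 19 − 17 = 2 ≥ 0, confirming Bessel's inequality. (The deficit equals ||v − Σ <v,e_j> e_j||^2, the squared distance from v to span{e_j}.)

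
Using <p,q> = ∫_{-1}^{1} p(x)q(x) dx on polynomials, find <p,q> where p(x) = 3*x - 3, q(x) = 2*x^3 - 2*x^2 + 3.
<p,q> = -58/5

Expand the product: p(x)·q(x) = 6*x^4 - 12*x^3 + 6*x^2 + 9*x - 9.
∫_{-1}^{1} of each monomial x^k gives [2/(k+1) if k even, 0 if k odd]. Integrating term-by-term (or equivalently evaluating the antiderivative F(x) = 6*x^5/5 - 3*x^4 + 2*x^3 + 9*x^2/2 - 9*x at the endpoints):
  F(1) − F(−1) = -43/10 − (73/10) = -58/5.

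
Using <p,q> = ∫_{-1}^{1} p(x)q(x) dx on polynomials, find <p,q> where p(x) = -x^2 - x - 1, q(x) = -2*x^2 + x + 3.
<p,q> = -98/15

Expand the product: p(x)·q(x) = 2*x^4 + x^3 - 2*x^2 - 4*x - 3.
∫_{-1}^{1} of each monomial x^k gives [2/(k+1) if k even, 0 if k odd]. Integrating term-by-term (or equivalently evaluating the antiderivative F(x) = 2*x^5/5 + x^4/4 - 2*x^3/3 - 2*x^2 - 3*x at the endpoints):
  F(1) − F(−1) = -301/60 − (91/60) = -98/15.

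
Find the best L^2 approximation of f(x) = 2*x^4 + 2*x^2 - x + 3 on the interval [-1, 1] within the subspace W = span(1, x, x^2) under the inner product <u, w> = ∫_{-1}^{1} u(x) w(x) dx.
g(x) = 26*x^2/7 - x + 99/35

The best approximation g ∈ W is the orthogonal projection of f onto W. Writing g = a_0 + a_1 x + a_2 x^2, the coefficients solve the normal equations G · a = b where
  G_{ij} = <φ_i, φ_j> and b_i = <f, φ_i>, with φ_0 = 1, φ_1 = x, φ_2 = x^2.
G =
  [2, 0, 2/3]
  [0, 2/3, 0]
  [2/3, 0, 2/5],
b = (122/15, -2/3, 118/35).
Solving gives a_0 = 99/35, a_1 = -1, a_2 = 26/7, so
  g(x) = 26*x^2/7 - x + 99/35.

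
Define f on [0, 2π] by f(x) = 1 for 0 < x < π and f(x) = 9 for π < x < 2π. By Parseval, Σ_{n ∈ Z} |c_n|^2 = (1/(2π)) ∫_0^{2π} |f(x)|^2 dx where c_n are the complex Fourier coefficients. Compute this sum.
Σ |c_n|^2 = 41

Parseval equates the L^2 energy of f (normalised by 1/(2π)) with the ℓ^2 sum of its Fourier coefficients: (1/(2π)) ∫_0^{2π} |f|^2 = Σ |c_n|^2.
Compute the left side: (1/(2π)) [∫_0^π 1^2 dx + ∫_π^{2π} 9^2 dx] = (1/(2π)) · (1π + 81π) = (1 + 81)/2 = 41.
So Σ_{n ∈ Z} |c_n|^2 = 41.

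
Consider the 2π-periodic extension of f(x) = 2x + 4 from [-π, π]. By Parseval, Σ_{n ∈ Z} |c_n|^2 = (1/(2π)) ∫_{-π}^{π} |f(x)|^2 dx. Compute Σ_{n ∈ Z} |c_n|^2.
Σ |c_n|^2 = 4π^2/3 + 16

Expand and integrate term by term over [-π, π]:
  ∫ (2x)^2 dx = 4·(2π^3/3); ∫ 2·2·(4)·x dx = 0 (odd integrand); ∫ 4^2 dx = 16·2π.
So (1/(2π)) ∫_{-π}^{π} (2x + 4)^2 dx = 4π^2/3 + 16 = 4π^2/3 + 16.
Parseval ⇒ Σ |c_n|^2 = 4π^2/3 + 16.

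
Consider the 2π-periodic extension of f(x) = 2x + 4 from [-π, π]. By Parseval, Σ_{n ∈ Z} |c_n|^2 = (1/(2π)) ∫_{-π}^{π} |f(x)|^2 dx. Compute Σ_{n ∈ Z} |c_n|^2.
Σ |c_n|^2 = 4π^2/3 + 16

Expand and integrate term by term over [-π, π]:
  ∫ (2x)^2 dx = 4·(2π^3/3); ∫ 2·2·(4)·x dx = 0 (odd integrand); ∫ 4^2 dx = 16·2π.
So (1/(2π)) ∫_{-π}^{π} (2x + 4)^2 dx = 4π^2/3 + 16 = 4π^2/3 + 16.
Parseval ⇒ Σ |c_n|^2 = 4π^2/3 + 16.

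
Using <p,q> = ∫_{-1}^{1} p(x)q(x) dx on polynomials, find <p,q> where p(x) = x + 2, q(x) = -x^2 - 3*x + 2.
<p,q> = 14/3

Expand the product: p(x)·q(x) = -x^3 - 5*x^2 - 4*x + 4.
∫_{-1}^{1} of each monomial x^k gives [2/(k+1) if k even, 0 if k odd]. Integrating term-by-term (or equivalently evaluating the antiderivative F(x) = -x^4/4 - 5*x^3/3 - 2*x^2 + 4*x at the endpoints):
  F(1) − F(−1) = 1/12 − (-55/12) = 14/3.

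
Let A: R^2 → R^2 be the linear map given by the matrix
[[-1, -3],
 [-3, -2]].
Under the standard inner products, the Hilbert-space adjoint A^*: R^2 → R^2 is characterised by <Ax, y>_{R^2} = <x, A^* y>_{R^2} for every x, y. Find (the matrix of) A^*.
A^* = A^T =
[[-1, -3],
 [-3, -2]]

For real matrices with standard dot products, the defining identity <Ax, y> = <x, A^* y> gives (Ax)^T y = x^T (A^*) y, i.e. x^T A^T y = x^T (A^*) y. Since this holds for all x, y, we must have A^* = A^T. Therefore
A^* =
[[-1, -3],
 [-3, -2]].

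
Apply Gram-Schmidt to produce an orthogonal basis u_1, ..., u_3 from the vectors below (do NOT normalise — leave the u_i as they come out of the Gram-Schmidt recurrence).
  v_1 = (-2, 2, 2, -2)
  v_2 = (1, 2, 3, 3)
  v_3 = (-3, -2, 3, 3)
Orthogonal basis:
  u_1 = (-2, 2, 2, -2)
  u_2 = (5/4, 7/4, 11/4, 13/4)
  u_3 = (-304/91, -40/13, 132/91, 12/7)

Apply the Gram-Schmidt recurrence
  u_1 = v_1
  u_i = v_i − Σ_{j<i} ((v_i · u_j) / (u_j · u_j)) · u_j.

Step by step this gives:
  u_1 = (-2, 2, 2, -2)
  u_2 = (5/4, 7/4, 11/4, 13/4)
  u_3 = (-304/91, -40/13, 132/91, 12/7)

Orthogonality check:
  u_2 · u_1 = 0 (should be 0)
  u_3 · u_1 = 0 (should be 0)
  u_3 · u_2 = 0 (should be 0)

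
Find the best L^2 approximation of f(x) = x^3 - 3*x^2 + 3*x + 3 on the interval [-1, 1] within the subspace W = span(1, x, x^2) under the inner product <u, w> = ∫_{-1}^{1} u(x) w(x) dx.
g(x) = -3*x^2 + 18*x/5 + 3

The best approximation g ∈ W is the orthogonal projection of f onto W. Writing g = a_0 + a_1 x + a_2 x^2, the coefficients solve the normal equations G · a = b where
  G_{ij} = <φ_i, φ_j> and b_i = <f, φ_i>, with φ_0 = 1, φ_1 = x, φ_2 = x^2.
G =
  [2, 0, 2/3]
  [0, 2/3, 0]
  [2/3, 0, 2/5],
b = (4, 12/5, 4/5).
Solving gives a_0 = 3, a_1 = 18/5, a_2 = -3, so
  g(x) = -3*x^2 + 18*x/5 + 3.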